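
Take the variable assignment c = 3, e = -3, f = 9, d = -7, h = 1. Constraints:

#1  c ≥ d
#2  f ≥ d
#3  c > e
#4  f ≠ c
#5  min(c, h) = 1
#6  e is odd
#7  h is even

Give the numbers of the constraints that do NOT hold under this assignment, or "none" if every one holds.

No — constraint 7 is not satisfied.

#1 c = 3, d = -7; 3 ≥ -7 — satisfied.
#2 f = 9, d = -7; 9 ≥ -7 — satisfied.
#3 c = 3, e = -3; 3 > -3 — satisfied.
#4 f = 9, c = 3; distinct — satisfied.
#5 min(3, 1) = 1 — satisfied.
#6 e = -3 is odd — satisfied.
#7 h = 1 is odd — violated.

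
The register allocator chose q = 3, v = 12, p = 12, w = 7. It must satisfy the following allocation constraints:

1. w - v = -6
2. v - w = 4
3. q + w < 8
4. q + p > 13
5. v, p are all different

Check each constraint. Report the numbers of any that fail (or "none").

Constraints 1, 2, 3, and 5 do not hold.

1. w - v = 7 - 12 = -5, not -6 — does not hold.
2. v - w = 12 - 7 = 5, not 4 — does not hold.
3. q + w = 3 + 7 = 10; 10 ≥ 8, bound 8 not met — does not hold.
4. q + p = 3 + 12 = 15; 15 > 13 — holds.
5. v = p = 12, not all different — does not hold.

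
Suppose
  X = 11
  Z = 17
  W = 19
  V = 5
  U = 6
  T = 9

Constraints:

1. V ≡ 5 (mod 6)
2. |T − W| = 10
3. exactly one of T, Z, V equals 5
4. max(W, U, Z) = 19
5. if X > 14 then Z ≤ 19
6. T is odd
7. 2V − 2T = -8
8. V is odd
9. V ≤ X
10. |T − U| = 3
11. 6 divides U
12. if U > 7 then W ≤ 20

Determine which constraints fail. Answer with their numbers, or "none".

Yes — all constraints hold.

1. 5 mod 6 = 5  ✔
2. |9 − 19| = 10  ✔
3. T=9, Z=17, V=5; 1 of them equals 5  ✔
4. max(19, 6, 17) = 19  ✔
5. X = 11, not > 14; antecedent false, conditional vacuously true  ✔
6. T = 9 is odd  ✔
7. 2V − 2T = 2(5) − 2(9) = -8  ✔
8. V = 5 is odd  ✔
9. V = 5, X = 11; 5 ≤ 11  ✔
10. |9 − 6| = 3  ✔
11. 6 / 6 = 1, so 6 divides 6  ✔
12. U = 6, not > 7; antecedent false, conditional vacuously true  ✔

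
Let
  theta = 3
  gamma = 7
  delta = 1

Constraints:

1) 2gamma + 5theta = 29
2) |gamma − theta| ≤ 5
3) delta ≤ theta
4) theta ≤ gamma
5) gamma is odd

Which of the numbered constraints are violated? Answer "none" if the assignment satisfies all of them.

1) 2gamma + 5theta = 2(7) + 5(3) = 29  ✓
2) |7 − 3| = 4; 4 ≤ 5  ✓
3) delta = 1, theta = 3; 1 ≤ 3  ✓
4) theta = 3, gamma = 7; 3 ≤ 7  ✓
5) gamma = 7 is odd  ✓

The assignment satisfies every constraint.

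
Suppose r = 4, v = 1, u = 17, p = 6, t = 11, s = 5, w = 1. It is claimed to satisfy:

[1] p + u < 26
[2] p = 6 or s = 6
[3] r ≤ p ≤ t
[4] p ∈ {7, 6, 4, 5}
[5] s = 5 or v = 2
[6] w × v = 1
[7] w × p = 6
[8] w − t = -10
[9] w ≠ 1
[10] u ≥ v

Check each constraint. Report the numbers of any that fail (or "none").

No — constraint 9 is not satisfied.

[1] p + u = 6 + 17 = 23; 23 < 26  true
[2] p = 6 = 6 (first disjunct)  true
[3] values 4 ≤ 6 ≤ 11  true
[4] p = 6 is in {7, 6, 4, 5}  true
[5] s = 5 = 5 (first disjunct)  true
[6] w × v = 1 × 1 = 1  true
[7] w × p = 1 × 6 = 6  true
[8] w − t = 1 − 11 = -10  true
[9] w = 1, but 1 is required to differ  false
[10] u = 17, v = 1; 17 ≥ 1  true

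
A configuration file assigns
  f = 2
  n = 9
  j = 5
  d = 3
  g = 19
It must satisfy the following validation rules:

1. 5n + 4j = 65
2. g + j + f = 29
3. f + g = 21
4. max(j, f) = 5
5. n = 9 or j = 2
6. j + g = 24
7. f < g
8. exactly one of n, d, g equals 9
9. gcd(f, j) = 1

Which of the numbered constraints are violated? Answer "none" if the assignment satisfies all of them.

The assignment fails constraint 2.

1. 5n + 4j = 5(9) + 4(5) = 65 — holds.
2. g + j + f = 19 + 5 + 2 = 26, not 29 — fails.
3. f + g = 2 + 19 = 21 — holds.
4. max(5, 2) = 5 — holds.
5. n = 9 = 9 (first disjunct) — holds.
6. j + g = 5 + 19 = 24 — holds.
7. f = 2, g = 19; 2 < 19 — holds.
8. n=9, d=3, g=19; 1 of them equals 9 — holds.
9. gcd(2, 5) = 1 — holds.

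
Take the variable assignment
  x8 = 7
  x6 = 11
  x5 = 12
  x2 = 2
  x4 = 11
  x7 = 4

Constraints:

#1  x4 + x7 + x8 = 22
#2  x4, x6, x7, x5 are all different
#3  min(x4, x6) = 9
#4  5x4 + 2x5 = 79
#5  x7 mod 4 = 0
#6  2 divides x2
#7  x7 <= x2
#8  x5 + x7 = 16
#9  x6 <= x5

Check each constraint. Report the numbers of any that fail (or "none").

#1 x4 + x7 + x8 = 11 + 4 + 7 = 22  yes
#2 x4 = x6 = 11, not all different  no
#3 min(11, 11) = 11, not 9  no
#4 5x4 + 2x5 = 5(11) + 2(12) = 79  yes
#5 4 mod 4 = 0  yes
#6 2 / 2 = 1, so 2 divides 2  yes
#7 x7 = 4, x2 = 2; 4 > 2 (want ≤)  no
#8 x5 + x7 = 12 + 4 = 16  yes
#9 x6 = 11, x5 = 12; 11 ≤ 12  yes

The assignment fails constraints 2, 3, and 7.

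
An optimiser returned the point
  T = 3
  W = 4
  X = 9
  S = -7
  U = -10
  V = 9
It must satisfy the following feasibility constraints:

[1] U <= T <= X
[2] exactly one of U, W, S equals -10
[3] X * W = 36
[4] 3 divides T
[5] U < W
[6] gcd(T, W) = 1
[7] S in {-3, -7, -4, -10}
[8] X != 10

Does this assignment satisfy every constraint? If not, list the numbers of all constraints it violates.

[1] values -10 <= 3 <= 9 — holds.
[2] U=-10, W=4, S=-7; 1 of them equals -10 — holds.
[3] X * W = 9 * 4 = 36 — holds.
[4] 3 / 3 = 1, so 3 divides 3 — holds.
[5] U = -10, W = 4; -10 < 4 — holds.
[6] gcd(3, 4) = 1 — holds.
[7] S = -7 is in {-3, -7, -4, -10} — holds.
[8] X = 9, and 9 ≠ 10 — holds.

The assignment satisfies every constraint.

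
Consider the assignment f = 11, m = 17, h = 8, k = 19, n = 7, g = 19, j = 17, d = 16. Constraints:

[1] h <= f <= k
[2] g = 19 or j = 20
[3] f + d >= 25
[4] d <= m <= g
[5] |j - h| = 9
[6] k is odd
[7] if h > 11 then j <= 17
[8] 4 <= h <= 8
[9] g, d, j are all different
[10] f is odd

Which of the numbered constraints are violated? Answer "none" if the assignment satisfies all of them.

Yes — all constraints hold.

[1] values 8 <= 11 <= 19 — holds.
[2] g = 19 = 19 (first disjunct) — holds.
[3] f + d = 11 + 16 = 27; 27 ≥ 25 — holds.
[4] values 16 <= 17 <= 19 — holds.
[5] |17 - 8| = 9 — holds.
[6] k = 19 is odd — holds.
[7] h = 8, not > 11; antecedent false, conditional vacuously true — holds.
[8] h = 8 lies in [4, 8] — holds.
[9] values 19, 16, 17 are pairwise distinct — holds.
[10] f = 11 is odd — holds.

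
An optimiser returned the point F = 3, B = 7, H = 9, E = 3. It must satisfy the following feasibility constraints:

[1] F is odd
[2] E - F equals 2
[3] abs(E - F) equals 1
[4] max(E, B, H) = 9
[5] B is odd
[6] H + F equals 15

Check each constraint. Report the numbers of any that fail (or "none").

[1] F = 3 is odd — holds.
[2] E - F = 3 - 3 = 0, not 2 — fails.
[3] abs(3 - 3) = 0, not 1 — fails.
[4] max(3, 7, 9) = 9 — holds.
[5] B = 7 is odd — holds.
[6] H + F = 9 + 3 = 12, not 15 — fails.

Violated: 2, 3, and 6.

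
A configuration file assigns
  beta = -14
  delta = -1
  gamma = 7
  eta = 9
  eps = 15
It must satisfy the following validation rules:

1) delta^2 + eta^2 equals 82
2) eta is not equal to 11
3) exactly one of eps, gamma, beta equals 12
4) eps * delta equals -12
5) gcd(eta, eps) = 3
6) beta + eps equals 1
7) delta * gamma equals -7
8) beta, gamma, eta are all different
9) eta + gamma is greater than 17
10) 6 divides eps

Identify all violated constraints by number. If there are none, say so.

1) delta^2 + eta^2 = (-1)^2 + 9^2 = 1 + 81 = 82 — satisfied.
2) eta = 9, and 9 ≠ 11 — satisfied.
3) eps=15, gamma=7, beta=-14; 0 of them equal 12, not exactly one — violated.
4) eps * delta = 15 * (-1) = -15, not -12 — violated.
5) gcd(9, 15) = 3 — satisfied.
6) beta + eps = -14 + 15 = 1 — satisfied.
7) delta * gamma = -1 * 7 = -7 — satisfied.
8) values -14, 7, 9 are pairwise distinct — satisfied.
9) eta + gamma = 9 + 7 = 16; 16 ≤ 17, bound 17 not met — violated.
10) 15 = 6*2 + 3, so 6 does not divide 15 — violated.

The assignment fails constraints 3, 4, 9, and 10.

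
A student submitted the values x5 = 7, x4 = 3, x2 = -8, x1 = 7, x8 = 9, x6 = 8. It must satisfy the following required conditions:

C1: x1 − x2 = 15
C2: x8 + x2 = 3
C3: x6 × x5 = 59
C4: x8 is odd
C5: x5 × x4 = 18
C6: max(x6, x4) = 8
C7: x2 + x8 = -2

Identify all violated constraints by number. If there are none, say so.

C1: x1 − x2 = 7 − (-8) = 15 — holds.
C2: x8 + x2 = 9 + (-8) = 1, not 3 — fails.
C3: x6 × x5 = 8 × 7 = 56, not 59 — fails.
C4: x8 = 9 is odd — holds.
C5: x5 × x4 = 7 × 3 = 21, not 18 — fails.
C6: max(8, 3) = 8 — holds.
C7: x2 + x8 = -8 + 9 = 1, not -2 — fails.

Constraints 2, 3, 5, 7 are violated.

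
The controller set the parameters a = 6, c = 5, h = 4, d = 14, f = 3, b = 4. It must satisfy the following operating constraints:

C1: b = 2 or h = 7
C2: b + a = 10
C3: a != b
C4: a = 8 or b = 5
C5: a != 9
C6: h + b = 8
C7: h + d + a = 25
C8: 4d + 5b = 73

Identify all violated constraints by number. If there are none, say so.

C1: b = 4 ≠ 2 and h = 4 ≠ 7; both disjuncts false — violated.
C2: b + a = 4 + 6 = 10 — satisfied.
C3: a = 6, b = 4; distinct — satisfied.
C4: a = 6 ≠ 8 and b = 4 ≠ 5; both disjuncts false — violated.
C5: a = 6, and 6 ≠ 9 — satisfied.
C6: h + b = 4 + 4 = 8 — satisfied.
C7: h + d + a = 4 + 14 + 6 = 24, not 25 — violated.
C8: 4d + 5b = 4(14) + 5(4) = 76, not 73 — violated.

Constraints 1, 4, 7, and 8 are violated.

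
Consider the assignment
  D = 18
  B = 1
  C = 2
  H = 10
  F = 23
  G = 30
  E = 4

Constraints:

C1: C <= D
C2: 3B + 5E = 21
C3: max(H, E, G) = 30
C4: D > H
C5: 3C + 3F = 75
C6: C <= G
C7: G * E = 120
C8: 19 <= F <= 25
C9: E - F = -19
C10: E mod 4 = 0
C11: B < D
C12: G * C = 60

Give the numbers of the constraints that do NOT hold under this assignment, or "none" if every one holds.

C1: C = 2, D = 18; 2 ≤ 18 — satisfied.
C2: 3B + 5E = 3(1) + 5(4) = 23, not 21 — violated.
C3: max(10, 4, 30) = 30 — satisfied.
C4: D = 18, H = 10; 18 > 10 — satisfied.
C5: 3C + 3F = 3(2) + 3(23) = 75 — satisfied.
C6: C = 2, G = 30; 2 ≤ 30 — satisfied.
C7: G * E = 30 * 4 = 120 — satisfied.
C8: F = 23 lies in [19, 25] — satisfied.
C9: E - F = 4 - 23 = -19 — satisfied.
C10: 4 mod 4 = 0 — satisfied.
C11: B = 1, D = 18; 1 < 18 — satisfied.
C12: G * C = 30 * 2 = 60 — satisfied.

Violated: 2.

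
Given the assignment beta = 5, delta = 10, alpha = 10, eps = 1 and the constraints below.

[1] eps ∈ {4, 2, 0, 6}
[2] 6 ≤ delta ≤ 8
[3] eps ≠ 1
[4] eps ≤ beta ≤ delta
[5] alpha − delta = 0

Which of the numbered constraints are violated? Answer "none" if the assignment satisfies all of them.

Violated: 1, 2, and 3.

[1] eps = 1 is not in {4, 2, 0, 6} — violated.
[2] delta = 10 is outside [6, 8] — violated.
[3] eps = 1, but 1 is required to differ — violated.
[4] values 1 ≤ 5 ≤ 10 — satisfied.
[5] alpha − delta = 10 − 10 = 0 — satisfied.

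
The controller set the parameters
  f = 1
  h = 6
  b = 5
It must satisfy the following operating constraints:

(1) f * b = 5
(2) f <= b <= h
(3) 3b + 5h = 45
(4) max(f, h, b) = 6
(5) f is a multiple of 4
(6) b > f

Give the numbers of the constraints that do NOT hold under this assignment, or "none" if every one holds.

No — constraint 5 is not satisfied.

(1) f * b = 1 * 5 = 5  yes
(2) values 1 <= 5 <= 6  yes
(3) 3b + 5h = 3(5) + 5(6) = 45  yes
(4) max(1, 6, 5) = 6  yes
(5) 1 = 4*0 + 1, so 4 does not divide 1  no
(6) b = 5, f = 1; 5 > 1  yes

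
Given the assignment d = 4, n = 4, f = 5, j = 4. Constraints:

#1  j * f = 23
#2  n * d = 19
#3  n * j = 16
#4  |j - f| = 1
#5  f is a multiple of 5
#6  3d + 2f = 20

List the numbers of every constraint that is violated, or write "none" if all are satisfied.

Constraints 1, 2, and 6 are violated.

#1 j * f = 4 * 5 = 20, not 23  ✘
#2 n * d = 4 * 4 = 16, not 19  ✘
#3 n * j = 4 * 4 = 16  ✔
#4 |4 - 5| = 1  ✔
#5 5 / 5 = 1, so 5 divides 5  ✔
#6 3d + 2f = 3(4) + 2(5) = 22, not 20  ✘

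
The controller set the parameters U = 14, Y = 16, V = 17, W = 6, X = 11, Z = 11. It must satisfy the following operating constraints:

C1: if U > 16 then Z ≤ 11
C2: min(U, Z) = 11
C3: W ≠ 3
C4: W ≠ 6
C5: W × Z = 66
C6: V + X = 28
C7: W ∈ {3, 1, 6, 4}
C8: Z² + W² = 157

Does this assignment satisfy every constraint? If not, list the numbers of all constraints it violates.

C1: U = 14, not > 16; antecedent false, conditional vacuously true — OK.
C2: min(14, 11) = 11 — OK.
C3: W = 6, and 6 ≠ 3 — OK.
C4: W = 6, but 6 is required to differ — violated.
C5: W × Z = 6 × 11 = 66 — OK.
C6: V + X = 17 + 11 = 28 — OK.
C7: W = 6 is in {3, 1, 6, 4} — OK.
C8: Z² + W² = 11² + 6² = 121 + 36 = 157 — OK.

Constraint 4 is violated.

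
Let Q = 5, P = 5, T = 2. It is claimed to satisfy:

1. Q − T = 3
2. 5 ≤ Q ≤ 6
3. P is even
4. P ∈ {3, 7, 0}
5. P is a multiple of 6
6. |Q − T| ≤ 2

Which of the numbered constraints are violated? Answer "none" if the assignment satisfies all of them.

Violated: 3, 4, 5, 6.

1. Q − T = 5 − 2 = 3  yes
2. Q = 5 lies in [5, 6]  yes
3. P = 5 is odd  no
4. P = 5 is not in {3, 7, 0}  no
5. 5 = 6×0 + 5, so 6 does not divide 5  no
6. |5 − 2| = 3; 3 > 2, exceeds bound 2  no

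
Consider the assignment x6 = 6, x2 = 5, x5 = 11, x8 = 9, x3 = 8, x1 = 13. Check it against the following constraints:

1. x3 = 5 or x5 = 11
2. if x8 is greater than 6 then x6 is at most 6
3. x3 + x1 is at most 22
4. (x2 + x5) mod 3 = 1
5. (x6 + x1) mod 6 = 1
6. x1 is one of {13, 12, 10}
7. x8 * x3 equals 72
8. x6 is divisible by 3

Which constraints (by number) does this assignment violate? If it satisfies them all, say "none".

1. x3 = 8 ≠ 5, but x5 = 11 = 11 (second disjunct)  true
2. x8 = 9 > 6, so we need x6 ≤ 6; x6 = 6 ≤ 6  true
3. x3 + x1 = 8 + 13 = 21; 21 ≤ 22  true
4. x2 + x5 = 16; 16 mod 3 = 1  true
5. x6 + x1 = 19; 19 mod 6 = 1  true
6. x1 = 13 is in {13, 12, 10}  true
7. x8 * x3 = 9 * 8 = 72  true
8. 6 / 3 = 2, so 3 divides 6  true

Yes — all constraints hold.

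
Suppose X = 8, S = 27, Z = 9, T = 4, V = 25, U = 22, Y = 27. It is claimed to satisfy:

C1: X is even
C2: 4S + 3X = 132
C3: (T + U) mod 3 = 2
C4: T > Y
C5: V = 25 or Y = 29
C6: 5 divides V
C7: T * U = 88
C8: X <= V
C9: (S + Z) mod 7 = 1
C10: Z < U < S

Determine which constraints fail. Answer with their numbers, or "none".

Constraint 4 is violated.

C1: X = 8 is even — OK.
C2: 4S + 3X = 4(27) + 3(8) = 132 — OK.
C3: T + U = 26; 26 mod 3 = 2 — OK.
C4: T = 4, Y = 27; 4 ≤ 27 (want >) — violated.
C5: V = 25 = 25 (first disjunct) — OK.
C6: 25 / 5 = 5, so 5 divides 25 — OK.
C7: T * U = 4 * 22 = 88 — OK.
C8: X = 8, V = 25; 8 ≤ 25 — OK.
C9: S + Z = 36; 36 mod 7 = 1 — OK.
C10: values 9 < 22 < 27 — OK.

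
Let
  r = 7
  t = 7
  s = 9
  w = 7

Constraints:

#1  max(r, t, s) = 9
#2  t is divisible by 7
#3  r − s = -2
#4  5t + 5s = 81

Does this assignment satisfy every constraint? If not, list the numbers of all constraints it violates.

Constraint 4 does not hold.

#1 max(7, 7, 9) = 9  yes
#2 7 / 7 = 1, so 7 divides 7  yes
#3 r − s = 7 − 9 = -2  yes
#4 5t + 5s = 5(7) + 5(9) = 80, not 81  no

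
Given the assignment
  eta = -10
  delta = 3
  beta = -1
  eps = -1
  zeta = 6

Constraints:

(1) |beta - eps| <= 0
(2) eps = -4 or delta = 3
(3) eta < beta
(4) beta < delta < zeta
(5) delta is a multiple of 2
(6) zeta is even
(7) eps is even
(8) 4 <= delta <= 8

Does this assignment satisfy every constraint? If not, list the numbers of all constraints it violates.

(1) |-1 - (-1)| = 0; 0 ≤ 0 — holds.
(2) eps = -1 ≠ -4, but delta = 3 = 3 (second disjunct) — holds.
(3) eta = -10, beta = -1; -10 < -1 — holds.
(4) values -1 < 3 < 6 — holds.
(5) 3 = 2*1 + 1, so 2 does not divide 3 — does not hold.
(6) zeta = 6 is even — holds.
(7) eps = -1 is odd — does not hold.
(8) delta = 3 is outside [4, 8] — does not hold.

Constraints 5, 7, 8 are violated.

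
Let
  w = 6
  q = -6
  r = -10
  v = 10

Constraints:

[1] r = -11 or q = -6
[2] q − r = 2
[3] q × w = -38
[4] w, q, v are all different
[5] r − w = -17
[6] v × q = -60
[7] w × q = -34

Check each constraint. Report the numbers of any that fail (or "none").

[1] r = -10 ≠ -11, but q = -6 = -6 (second disjunct) — holds.
[2] q − r = -6 − (-10) = 4, not 2 — fails.
[3] q × w = -6 × 6 = -36, not -38 — fails.
[4] values 6, -6, 10 are pairwise distinct — holds.
[5] r − w = -10 − 6 = -16, not -17 — fails.
[6] v × q = 10 × (-6) = -60 — holds.
[7] w × q = 6 × (-6) = -36, not -34 — fails.

Violated: 2, 3, 5, 7.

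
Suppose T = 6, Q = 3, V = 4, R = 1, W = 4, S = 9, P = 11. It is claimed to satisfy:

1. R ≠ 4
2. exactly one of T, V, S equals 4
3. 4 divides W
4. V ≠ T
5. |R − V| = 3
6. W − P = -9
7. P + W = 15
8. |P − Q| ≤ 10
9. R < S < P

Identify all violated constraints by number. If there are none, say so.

1. R = 1, and 1 ≠ 4 — holds.
2. T=6, V=4, S=9; 1 of them equals 4 — holds.
3. 4 / 4 = 1, so 4 divides 4 — holds.
4. V = 4, T = 6; distinct — holds.
5. |1 − 4| = 3 — holds.
6. W − P = 4 − 11 = -7, not -9 — does not hold.
7. P + W = 11 + 4 = 15 — holds.
8. |11 − 3| = 8; 8 ≤ 10 — holds.
9. values 1 < 9 < 11 — holds.

Violated: 6.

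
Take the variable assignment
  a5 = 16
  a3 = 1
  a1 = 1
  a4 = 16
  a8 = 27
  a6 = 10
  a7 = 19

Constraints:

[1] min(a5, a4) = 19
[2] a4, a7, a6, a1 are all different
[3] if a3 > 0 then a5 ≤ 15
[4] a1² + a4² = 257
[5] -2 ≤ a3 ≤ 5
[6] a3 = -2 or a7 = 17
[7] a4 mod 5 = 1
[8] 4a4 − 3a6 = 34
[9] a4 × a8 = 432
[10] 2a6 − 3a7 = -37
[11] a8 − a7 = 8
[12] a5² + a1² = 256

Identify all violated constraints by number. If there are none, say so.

No — constraints 1, 3, 6, and 12 are not satisfied.

[1] min(16, 16) = 16, not 19 — fails.
[2] values 16, 19, 10, 1 are pairwise distinct — holds.
[3] a3 = 1 > 0, so we need a5 ≤ 15; but a5 = 16 > 15 — fails.
[4] a1² + a4² = 1² + 16² = 1 + 256 = 257 — holds.
[5] a3 = 1 lies in [-2, 5] — holds.
[6] a3 = 1 ≠ -2 and a7 = 19 ≠ 17; both disjuncts false — fails.
[7] 16 mod 5 = 1 — holds.
[8] 4a4 − 3a6 = 4(16) − 3(10) = 34 — holds.
[9] a4 × a8 = 16 × 27 = 432 — holds.
[10] 2a6 − 3a7 = 2(10) − 3(19) = -37 — holds.
[11] a8 − a7 = 27 − 19 = 8 — holds.
[12] a5² + a1² = 16² + 1² = 256 + 1 = 257, not 256 — fails.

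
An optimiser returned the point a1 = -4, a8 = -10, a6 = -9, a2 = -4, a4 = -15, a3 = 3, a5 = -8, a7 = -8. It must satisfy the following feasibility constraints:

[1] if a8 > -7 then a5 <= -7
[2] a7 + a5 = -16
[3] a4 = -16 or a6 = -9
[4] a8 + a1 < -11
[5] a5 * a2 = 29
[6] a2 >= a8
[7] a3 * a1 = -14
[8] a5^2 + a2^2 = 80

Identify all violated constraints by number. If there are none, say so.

Constraints 5 and 7 do not hold.

[1] a8 = -10, not > -7; antecedent false, conditional vacuously true — satisfied.
[2] a7 + a5 = -8 + (-8) = -16 — satisfied.
[3] a4 = -15 ≠ -16, but a6 = -9 = -9 (second disjunct) — satisfied.
[4] a8 + a1 = -10 + (-4) = -14; -14 < -11 — satisfied.
[5] a5 * a2 = -8 * (-4) = 32, not 29 — violated.
[6] a2 = -4, a8 = -10; -4 ≥ -10 — satisfied.
[7] a3 * a1 = 3 * (-4) = -12, not -14 — violated.
[8] a5^2 + a2^2 = (-8)^2 + (-4)^2 = 64 + 16 = 80 — satisfied.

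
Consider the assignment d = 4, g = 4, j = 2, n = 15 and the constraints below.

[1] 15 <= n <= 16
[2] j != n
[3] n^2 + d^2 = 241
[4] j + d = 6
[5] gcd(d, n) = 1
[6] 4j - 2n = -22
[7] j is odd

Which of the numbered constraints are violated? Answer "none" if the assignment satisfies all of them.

[1] n = 15 lies in [15, 16]  holds
[2] j = 2, n = 15; distinct  holds
[3] n^2 + d^2 = 15^2 + 4^2 = 225 + 16 = 241  holds
[4] j + d = 2 + 4 = 6  holds
[5] gcd(4, 15) = 1  holds
[6] 4j - 2n = 4(2) - 2(15) = -22  holds
[7] j = 2 is even  fails

Constraint 7 is violated.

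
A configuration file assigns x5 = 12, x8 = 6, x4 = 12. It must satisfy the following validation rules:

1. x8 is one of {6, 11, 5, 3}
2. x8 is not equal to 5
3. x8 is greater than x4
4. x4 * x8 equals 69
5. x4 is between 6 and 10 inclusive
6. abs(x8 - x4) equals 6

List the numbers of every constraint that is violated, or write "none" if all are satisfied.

Violated: 3, 4, and 5.

1. x8 = 6 is in {6, 11, 5, 3} — OK.
2. x8 = 6, and 6 ≠ 5 — OK.
3. x8 = 6, x4 = 12; 6 ≤ 12 (want >) — violated.
4. x4 * x8 = 12 * 6 = 72, not 69 — violated.
5. x4 = 12 is outside [6, 10] — violated.
6. abs(6 - 12) = 6 — OK.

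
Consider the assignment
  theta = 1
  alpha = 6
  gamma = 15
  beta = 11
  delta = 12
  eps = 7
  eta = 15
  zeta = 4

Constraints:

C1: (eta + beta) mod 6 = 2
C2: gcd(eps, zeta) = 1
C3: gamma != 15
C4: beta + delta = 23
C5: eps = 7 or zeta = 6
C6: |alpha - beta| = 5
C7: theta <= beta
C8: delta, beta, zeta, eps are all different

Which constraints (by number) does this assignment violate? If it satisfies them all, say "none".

C1: eta + beta = 26; 26 mod 6 = 2 — holds.
C2: gcd(7, 4) = 1 — holds.
C3: gamma = 15, but 15 is required to differ — does not hold.
C4: beta + delta = 11 + 12 = 23 — holds.
C5: eps = 7 = 7 (first disjunct) — holds.
C6: |6 - 11| = 5 — holds.
C7: theta = 1, beta = 11; 1 ≤ 11 — holds.
C8: values 12, 11, 4, 7 are pairwise distinct — holds.

Violated: 3.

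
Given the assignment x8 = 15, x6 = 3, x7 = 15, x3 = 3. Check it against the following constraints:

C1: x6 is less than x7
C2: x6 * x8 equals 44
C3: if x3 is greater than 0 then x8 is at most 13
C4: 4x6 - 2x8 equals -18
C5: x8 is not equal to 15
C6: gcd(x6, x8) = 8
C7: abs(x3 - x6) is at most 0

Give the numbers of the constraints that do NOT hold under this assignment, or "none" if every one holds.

No — constraints 2, 3, 5, 6 are not satisfied.

C1: x6 = 3, x7 = 15; 3 < 15  true
C2: x6 * x8 = 3 * 15 = 45, not 44  false
C3: x3 = 3 > 0, so we need x8 ≤ 13; but x8 = 15 > 13  false
C4: 4x6 - 2x8 = 4(3) - 2(15) = -18  true
C5: x8 = 15, but 15 is required to differ  false
C6: gcd(3, 15) = 3, not 8  false
C7: abs(3 - 3) = 0; 0 ≤ 0  true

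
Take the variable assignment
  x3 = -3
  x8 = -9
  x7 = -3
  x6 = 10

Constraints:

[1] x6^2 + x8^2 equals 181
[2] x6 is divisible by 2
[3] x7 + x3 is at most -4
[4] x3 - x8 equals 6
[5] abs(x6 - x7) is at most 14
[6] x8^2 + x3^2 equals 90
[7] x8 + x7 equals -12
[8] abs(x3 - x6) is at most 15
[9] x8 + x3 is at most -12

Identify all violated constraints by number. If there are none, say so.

None — every constraint holds.

[1] x6^2 + x8^2 = 10^2 + (-9)^2 = 100 + 81 = 181 — holds.
[2] 10 / 2 = 5, so 2 divides 10 — holds.
[3] x7 + x3 = -3 + (-3) = -6; -6 ≤ -4 — holds.
[4] x3 - x8 = -3 - (-9) = 6 — holds.
[5] abs(10 - (-3)) = 13; 13 ≤ 14 — holds.
[6] x8^2 + x3^2 = (-9)^2 + (-3)^2 = 81 + 9 = 90 — holds.
[7] x8 + x7 = -9 + (-3) = -12 — holds.
[8] abs(-3 - 10) = 13; 13 ≤ 15 — holds.
[9] x8 + x3 = -9 + (-3) = -12; -12 ≤ -12 — holds.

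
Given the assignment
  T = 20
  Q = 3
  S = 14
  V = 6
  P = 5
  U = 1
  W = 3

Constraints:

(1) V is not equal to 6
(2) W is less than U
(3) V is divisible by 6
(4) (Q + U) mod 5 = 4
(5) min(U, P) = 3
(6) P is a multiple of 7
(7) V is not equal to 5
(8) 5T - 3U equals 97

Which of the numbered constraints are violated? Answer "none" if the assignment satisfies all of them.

(1) V = 6, but 6 is required to differ  no
(2) W = 3, U = 1; 3 ≥ 1 (want <)  no
(3) 6 / 6 = 1, so 6 divides 6  yes
(4) Q + U = 4; 4 mod 5 = 4  yes
(5) min(1, 5) = 1, not 3  no
(6) 5 = 7*0 + 5, so 7 does not divide 5  no
(7) V = 6, and 6 ≠ 5  yes
(8) 5T - 3U = 5(20) - 3(1) = 97  yes

Constraints 1, 2, 5, and 6 do not hold.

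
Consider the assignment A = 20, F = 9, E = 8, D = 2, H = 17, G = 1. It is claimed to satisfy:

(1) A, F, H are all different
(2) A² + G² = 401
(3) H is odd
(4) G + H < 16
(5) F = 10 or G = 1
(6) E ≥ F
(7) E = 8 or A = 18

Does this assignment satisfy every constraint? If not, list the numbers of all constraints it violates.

(1) values 20, 9, 17 are pairwise distinct  holds
(2) A² + G² = 20² + 1² = 400 + 1 = 401  holds
(3) H = 17 is odd  holds
(4) G + H = 1 + 17 = 18; 18 ≥ 16, bound 16 not met  fails
(5) F = 9 ≠ 10, but G = 1 = 1 (second disjunct)  holds
(6) E = 8, F = 9; 8 < 9 (want ≥)  fails
(7) E = 8 = 8 (first disjunct)  holds

Violated: 4, 6.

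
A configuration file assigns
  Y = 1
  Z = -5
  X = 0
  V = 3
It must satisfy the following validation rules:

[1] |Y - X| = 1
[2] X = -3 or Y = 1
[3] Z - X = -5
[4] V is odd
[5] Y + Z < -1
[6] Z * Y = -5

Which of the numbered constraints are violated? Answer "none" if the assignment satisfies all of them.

[1] |1 - 0| = 1 — satisfied.
[2] X = 0 ≠ -3, but Y = 1 = 1 (second disjunct) — satisfied.
[3] Z - X = -5 - 0 = -5 — satisfied.
[4] V = 3 is odd — satisfied.
[5] Y + Z = 1 + (-5) = -4; -4 < -1 — satisfied.
[6] Z * Y = -5 * 1 = -5 — satisfied.

All constraints are satisfied.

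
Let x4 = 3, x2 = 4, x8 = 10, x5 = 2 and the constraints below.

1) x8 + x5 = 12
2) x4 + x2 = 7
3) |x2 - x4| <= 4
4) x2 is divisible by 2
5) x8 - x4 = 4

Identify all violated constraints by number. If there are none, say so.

No — constraint 5 is not satisfied.

1) x8 + x5 = 10 + 2 = 12  ✔
2) x4 + x2 = 3 + 4 = 7  ✔
3) |4 - 3| = 1; 1 ≤ 4  ✔
4) 4 / 2 = 2, so 2 divides 4  ✔
5) x8 - x4 = 10 - 3 = 7, not 4  ✘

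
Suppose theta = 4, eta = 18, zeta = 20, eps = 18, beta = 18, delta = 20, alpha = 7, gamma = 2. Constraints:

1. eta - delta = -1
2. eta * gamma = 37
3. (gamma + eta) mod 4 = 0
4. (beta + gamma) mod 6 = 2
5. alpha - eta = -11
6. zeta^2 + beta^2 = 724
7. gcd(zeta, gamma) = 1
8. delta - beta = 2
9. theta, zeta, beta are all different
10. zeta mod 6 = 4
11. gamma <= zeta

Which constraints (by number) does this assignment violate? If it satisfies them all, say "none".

1. eta - delta = 18 - 20 = -2, not -1  fails
2. eta * gamma = 18 * 2 = 36, not 37  fails
3. gamma + eta = 20; 20 mod 4 = 0  holds
4. beta + gamma = 20; 20 mod 6 = 2  holds
5. alpha - eta = 7 - 18 = -11  holds
6. zeta^2 + beta^2 = 20^2 + 18^2 = 400 + 324 = 724  holds
7. gcd(20, 2) = 2, not 1  fails
8. delta - beta = 20 - 18 = 2  holds
9. values 4, 20, 18 are pairwise distinct  holds
10. 20 mod 6 = 2, not 4  fails
11. gamma = 2, zeta = 20; 2 ≤ 20  holds

Constraints 1, 2, 7, and 10 do not hold.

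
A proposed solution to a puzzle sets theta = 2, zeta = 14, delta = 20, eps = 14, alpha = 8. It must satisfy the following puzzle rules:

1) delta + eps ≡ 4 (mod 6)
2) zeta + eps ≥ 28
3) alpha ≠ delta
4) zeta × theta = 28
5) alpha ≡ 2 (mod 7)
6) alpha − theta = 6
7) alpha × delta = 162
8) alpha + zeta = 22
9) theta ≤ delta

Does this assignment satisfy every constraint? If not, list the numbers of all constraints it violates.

No — constraints 5 and 7 are not satisfied.

1) delta + eps = 34; 34 mod 6 = 4 — holds.
2) zeta + eps = 14 + 14 = 28; 28 ≥ 28 — holds.
3) alpha = 8, delta = 20; distinct — holds.
4) zeta × theta = 14 × 2 = 28 — holds.
5) 8 mod 7 = 1, not 2 — does not hold.
6) alpha − theta = 8 − 2 = 6 — holds.
7) alpha × delta = 8 × 20 = 160, not 162 — does not hold.
8) alpha + zeta = 8 + 14 = 22 — holds.
9) theta = 2, delta = 20; 2 ≤ 20 — holds.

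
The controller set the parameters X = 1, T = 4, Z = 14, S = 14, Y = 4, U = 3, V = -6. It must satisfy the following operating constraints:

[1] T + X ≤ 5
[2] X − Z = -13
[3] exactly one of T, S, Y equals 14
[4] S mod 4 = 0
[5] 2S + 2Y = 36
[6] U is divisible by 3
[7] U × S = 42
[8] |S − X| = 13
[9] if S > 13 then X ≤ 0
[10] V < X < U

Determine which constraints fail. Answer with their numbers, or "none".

The assignment fails constraints 4 and 9.

[1] T + X = 4 + 1 = 5; 5 ≤ 5  true
[2] X − Z = 1 − 14 = -13  true
[3] T=4, S=14, Y=4; 1 of them equals 14  true
[4] 14 mod 4 = 2, not 0  false
[5] 2S + 2Y = 2(14) + 2(4) = 36  true
[6] 3 / 3 = 1, so 3 divides 3  true
[7] U × S = 3 × 14 = 42  true
[8] |14 − 1| = 13  true
[9] S = 14 > 13, so we need X ≤ 0; but X = 1 > 0  false
[10] values -6 < 1 < 3  true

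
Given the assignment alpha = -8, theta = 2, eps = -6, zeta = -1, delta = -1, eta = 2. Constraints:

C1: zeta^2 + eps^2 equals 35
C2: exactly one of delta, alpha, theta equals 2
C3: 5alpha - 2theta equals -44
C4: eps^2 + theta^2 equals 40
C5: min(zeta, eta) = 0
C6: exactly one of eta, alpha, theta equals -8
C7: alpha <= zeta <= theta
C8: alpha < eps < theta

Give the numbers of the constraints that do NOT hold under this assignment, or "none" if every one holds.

Constraints 1, 5 do not hold.

C1: zeta^2 + eps^2 = (-1)^2 + (-6)^2 = 1 + 36 = 37, not 35 — violated.
C2: delta=-1, alpha=-8, theta=2; 1 of them equals 2 — OK.
C3: 5alpha - 2theta = 5(-8) - 2(2) = -44 — OK.
C4: eps^2 + theta^2 = (-6)^2 + 2^2 = 36 + 4 = 40 — OK.
C5: min(-1, 2) = -1, not 0 — violated.
C6: eta=2, alpha=-8, theta=2; 1 of them equals -8 — OK.
C7: values -8 <= -1 <= 2 — OK.
C8: values -8 < -6 < 2 — OK.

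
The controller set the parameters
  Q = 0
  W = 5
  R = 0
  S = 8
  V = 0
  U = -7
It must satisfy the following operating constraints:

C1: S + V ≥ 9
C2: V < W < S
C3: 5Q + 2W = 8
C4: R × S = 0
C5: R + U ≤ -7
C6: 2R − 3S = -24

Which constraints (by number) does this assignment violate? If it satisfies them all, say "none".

C1: S + V = 8 + 0 = 8; 8 < 9, bound 9 not met — violated.
C2: values 0 < 5 < 8 — OK.
C3: 5Q + 2W = 5(0) + 2(5) = 10, not 8 — violated.
C4: R × S = 0 × 8 = 0 — OK.
C5: R + U = 0 + (-7) = -7; -7 ≤ -7 — OK.
C6: 2R − 3S = 2(0) − 3(8) = -24 — OK.

No — constraints 1 and 3 are not satisfied.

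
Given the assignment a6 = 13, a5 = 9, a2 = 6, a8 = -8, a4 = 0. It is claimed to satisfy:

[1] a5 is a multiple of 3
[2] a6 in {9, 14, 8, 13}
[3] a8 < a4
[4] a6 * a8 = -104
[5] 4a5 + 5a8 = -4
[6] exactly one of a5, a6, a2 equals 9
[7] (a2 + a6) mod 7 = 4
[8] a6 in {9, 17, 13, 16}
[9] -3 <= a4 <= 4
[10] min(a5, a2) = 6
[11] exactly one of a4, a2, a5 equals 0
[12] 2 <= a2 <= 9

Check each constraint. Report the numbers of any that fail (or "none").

[1] 9 / 3 = 3, so 3 divides 9  yes
[2] a6 = 13 is in {9, 14, 8, 13}  yes
[3] a8 = -8, a4 = 0; -8 < 0  yes
[4] a6 * a8 = 13 * (-8) = -104  yes
[5] 4a5 + 5a8 = 4(9) + 5(-8) = -4  yes
[6] a5=9, a6=13, a2=6; 1 of them equals 9  yes
[7] a2 + a6 = 19; 19 mod 7 = 5, not 4  no
[8] a6 = 13 is in {9, 17, 13, 16}  yes
[9] a4 = 0 lies in [-3, 4]  yes
[10] min(9, 6) = 6  yes
[11] a4=0, a2=6, a5=9; 1 of them equals 0  yes
[12] a2 = 6 lies in [2, 9]  yes

The assignment fails constraint 7.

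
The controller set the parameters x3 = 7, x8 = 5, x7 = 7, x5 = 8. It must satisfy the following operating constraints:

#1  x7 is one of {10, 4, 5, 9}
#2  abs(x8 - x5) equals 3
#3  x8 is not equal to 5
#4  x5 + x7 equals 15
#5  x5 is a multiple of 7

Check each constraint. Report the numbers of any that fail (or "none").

Constraints 1, 3, 5 are violated.

#1 x7 = 7 is not in {10, 4, 5, 9} — violated.
#2 abs(5 - 8) = 3 — OK.
#3 x8 = 5, but 5 is required to differ — violated.
#4 x5 + x7 = 8 + 7 = 15 — OK.
#5 8 = 7*1 + 1, so 7 does not divide 8 — violated.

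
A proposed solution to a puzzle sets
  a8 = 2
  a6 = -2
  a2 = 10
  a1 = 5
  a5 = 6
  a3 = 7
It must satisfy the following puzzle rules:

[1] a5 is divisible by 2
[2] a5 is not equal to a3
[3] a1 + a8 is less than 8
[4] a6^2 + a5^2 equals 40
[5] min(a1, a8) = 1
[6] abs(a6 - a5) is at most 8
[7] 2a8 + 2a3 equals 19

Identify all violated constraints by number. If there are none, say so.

[1] 6 / 2 = 3, so 2 divides 6 — holds.
[2] a5 = 6, a3 = 7; distinct — holds.
[3] a1 + a8 = 5 + 2 = 7; 7 < 8 — holds.
[4] a6^2 + a5^2 = (-2)^2 + 6^2 = 4 + 36 = 40 — holds.
[5] min(5, 2) = 2, not 1 — fails.
[6] abs(-2 - 6) = 8; 8 ≤ 8 — holds.
[7] 2a8 + 2a3 = 2(2) + 2(7) = 18, not 19 — fails.

The assignment fails constraints 5 and 7.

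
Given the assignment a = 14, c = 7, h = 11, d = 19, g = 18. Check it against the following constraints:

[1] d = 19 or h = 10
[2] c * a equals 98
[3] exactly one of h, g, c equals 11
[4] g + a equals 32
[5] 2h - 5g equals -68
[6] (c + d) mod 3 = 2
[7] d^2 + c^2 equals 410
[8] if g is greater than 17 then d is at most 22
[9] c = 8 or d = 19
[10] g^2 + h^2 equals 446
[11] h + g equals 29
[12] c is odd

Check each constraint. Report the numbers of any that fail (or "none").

Constraint 10 is violated.

[1] d = 19 = 19 (first disjunct) — satisfied.
[2] c * a = 7 * 14 = 98 — satisfied.
[3] h=11, g=18, c=7; 1 of them equals 11 — satisfied.
[4] g + a = 18 + 14 = 32 — satisfied.
[5] 2h - 5g = 2(11) - 5(18) = -68 — satisfied.
[6] c + d = 26; 26 mod 3 = 2 — satisfied.
[7] d^2 + c^2 = 19^2 + 7^2 = 361 + 49 = 410 — satisfied.
[8] g = 18 > 17, so we need d ≤ 22; d = 19 ≤ 22 — satisfied.
[9] c = 7 ≠ 8, but d = 19 = 19 (second disjunct) — satisfied.
[10] g^2 + h^2 = 18^2 + 11^2 = 324 + 121 = 445, not 446 — violated.
[11] h + g = 11 + 18 = 29 — satisfied.
[12] c = 7 is odd — satisfied.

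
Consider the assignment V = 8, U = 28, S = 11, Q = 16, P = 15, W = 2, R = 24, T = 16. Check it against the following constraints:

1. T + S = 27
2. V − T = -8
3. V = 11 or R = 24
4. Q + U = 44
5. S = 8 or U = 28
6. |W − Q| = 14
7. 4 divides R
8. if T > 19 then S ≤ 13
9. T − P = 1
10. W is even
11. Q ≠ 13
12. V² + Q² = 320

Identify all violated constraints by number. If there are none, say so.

All constraints are satisfied.

1. T + S = 16 + 11 = 27 — satisfied.
2. V − T = 8 − 16 = -8 — satisfied.
3. V = 8 ≠ 11, but R = 24 = 24 (second disjunct) — satisfied.
4. Q + U = 16 + 28 = 44 — satisfied.
5. S = 11 ≠ 8, but U = 28 = 28 (second disjunct) — satisfied.
6. |2 − 16| = 14 — satisfied.
7. 24 / 4 = 6, so 4 divides 24 — satisfied.
8. T = 16, not > 19; antecedent false, conditional vacuously true — satisfied.
9. T − P = 16 − 15 = 1 — satisfied.
10. W = 2 is even — satisfied.
11. Q = 16, and 16 ≠ 13 — satisfied.
12. V² + Q² = 8² + 16² = 64 + 256 = 320 — satisfied.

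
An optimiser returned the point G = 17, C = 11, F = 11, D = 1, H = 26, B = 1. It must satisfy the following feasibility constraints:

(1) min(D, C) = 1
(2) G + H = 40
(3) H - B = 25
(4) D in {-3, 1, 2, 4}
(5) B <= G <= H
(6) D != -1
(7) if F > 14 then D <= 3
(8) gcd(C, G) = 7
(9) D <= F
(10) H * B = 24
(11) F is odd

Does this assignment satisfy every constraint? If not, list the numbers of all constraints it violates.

(1) min(1, 11) = 1 — OK.
(2) G + H = 17 + 26 = 43, not 40 — violated.
(3) H - B = 26 - 1 = 25 — OK.
(4) D = 1 is in {-3, 1, 2, 4} — OK.
(5) values 1 <= 17 <= 26 — OK.
(6) D = 1, and 1 ≠ -1 — OK.
(7) F = 11, not > 14; antecedent false, conditional vacuously true — OK.
(8) gcd(11, 17) = 1, not 7 — violated.
(9) D = 1, F = 11; 1 ≤ 11 — OK.
(10) H * B = 26 * 1 = 26, not 24 — violated.
(11) F = 11 is odd — OK.

No — constraints 2, 8, 10 are not satisfied.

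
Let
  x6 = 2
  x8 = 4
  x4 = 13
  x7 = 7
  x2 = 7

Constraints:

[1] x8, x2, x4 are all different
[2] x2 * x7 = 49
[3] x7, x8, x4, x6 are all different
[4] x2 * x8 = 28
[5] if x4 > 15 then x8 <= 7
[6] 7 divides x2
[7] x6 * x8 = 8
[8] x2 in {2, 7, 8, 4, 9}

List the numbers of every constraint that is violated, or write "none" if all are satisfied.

[1] values 4, 7, 13 are pairwise distinct — satisfied.
[2] x2 * x7 = 7 * 7 = 49 — satisfied.
[3] values 7, 4, 13, 2 are pairwise distinct — satisfied.
[4] x2 * x8 = 7 * 4 = 28 — satisfied.
[5] x4 = 13, not > 15; antecedent false, conditional vacuously true — satisfied.
[6] 7 / 7 = 1, so 7 divides 7 — satisfied.
[7] x6 * x8 = 2 * 4 = 8 — satisfied.
[8] x2 = 7 is in {2, 7, 8, 4, 9} — satisfied.

Yes — all constraints hold.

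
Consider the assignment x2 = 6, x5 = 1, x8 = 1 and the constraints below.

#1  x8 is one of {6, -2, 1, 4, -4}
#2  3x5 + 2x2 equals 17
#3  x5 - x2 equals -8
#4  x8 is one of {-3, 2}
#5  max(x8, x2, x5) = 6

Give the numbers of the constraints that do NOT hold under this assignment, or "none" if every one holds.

Violated: 2, 3, and 4.

#1 x8 = 1 is in {6, -2, 1, 4, -4} — holds.
#2 3x5 + 2x2 = 3(1) + 2(6) = 15, not 17 — does not hold.
#3 x5 - x2 = 1 - 6 = -5, not -8 — does not hold.
#4 x8 = 1 is not in {-3, 2} — does not hold.
#5 max(1, 6, 1) = 6 — holds.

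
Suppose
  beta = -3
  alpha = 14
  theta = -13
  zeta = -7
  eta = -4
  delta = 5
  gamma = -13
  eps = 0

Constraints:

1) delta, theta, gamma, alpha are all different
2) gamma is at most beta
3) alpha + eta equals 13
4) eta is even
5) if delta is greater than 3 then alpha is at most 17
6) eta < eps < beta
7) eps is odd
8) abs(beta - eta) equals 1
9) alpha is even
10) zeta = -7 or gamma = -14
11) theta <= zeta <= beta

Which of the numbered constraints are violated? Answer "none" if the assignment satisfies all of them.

1) theta = gamma = -13, not all different  ✘
2) gamma = -13, beta = -3; -13 ≤ -3  ✔
3) alpha + eta = 14 + (-4) = 10, not 13  ✘
4) eta = -4 is even  ✔
5) delta = 5 > 3, so we need alpha ≤ 17; alpha = 14 ≤ 17  ✔
6) values -4, 0, -3; eps = 0 is not < beta = -3  ✘
7) eps = 0 is even  ✘
8) abs(-3 - (-4)) = 1  ✔
9) alpha = 14 is even  ✔
10) zeta = -7 = -7 (first disjunct)  ✔
11) values -13 <= -7 <= -3  ✔

The assignment fails constraints 1, 3, 6, 7.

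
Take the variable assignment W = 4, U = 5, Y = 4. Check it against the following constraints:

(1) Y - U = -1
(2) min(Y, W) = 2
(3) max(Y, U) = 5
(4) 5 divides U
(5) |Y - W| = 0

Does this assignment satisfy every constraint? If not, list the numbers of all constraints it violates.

(1) Y - U = 4 - 5 = -1  ✔
(2) min(4, 4) = 4, not 2  ✘
(3) max(4, 5) = 5  ✔
(4) 5 / 5 = 1, so 5 divides 5  ✔
(5) |4 - 4| = 0  ✔

Violated: 2.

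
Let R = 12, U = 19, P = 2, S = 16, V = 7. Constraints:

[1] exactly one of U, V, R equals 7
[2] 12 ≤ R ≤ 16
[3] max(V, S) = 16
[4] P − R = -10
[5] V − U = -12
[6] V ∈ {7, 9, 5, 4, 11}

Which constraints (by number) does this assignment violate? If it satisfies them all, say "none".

[1] U=19, V=7, R=12; 1 of them equals 7  OK
[2] R = 12 lies in [12, 16]  OK
[3] max(7, 16) = 16  OK
[4] P − R = 2 − 12 = -10  OK
[5] V − U = 7 − 19 = -12  OK
[6] V = 7 is in {7, 9, 5, 4, 11}  OK

None — every constraint holds.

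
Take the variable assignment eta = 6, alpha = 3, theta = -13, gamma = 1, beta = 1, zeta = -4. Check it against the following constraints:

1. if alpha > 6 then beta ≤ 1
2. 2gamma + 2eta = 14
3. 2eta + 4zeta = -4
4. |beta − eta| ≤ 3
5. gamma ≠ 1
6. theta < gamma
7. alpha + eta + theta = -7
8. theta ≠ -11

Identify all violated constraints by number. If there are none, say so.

1. alpha = 3, not > 6; antecedent false, conditional vacuously true — holds.
2. 2gamma + 2eta = 2(1) + 2(6) = 14 — holds.
3. 2eta + 4zeta = 2(6) + 4(-4) = -4 — holds.
4. |1 − 6| = 5; 5 > 3, exceeds bound 3 — does not hold.
5. gamma = 1, but 1 is required to differ — does not hold.
6. theta = -13, gamma = 1; -13 < 1 — holds.
7. alpha + eta + theta = 3 + 6 + (-13) = -4, not -7 — does not hold.
8. theta = -13, and -13 ≠ -11 — holds.

No — constraints 4, 5, and 7 are not satisfied.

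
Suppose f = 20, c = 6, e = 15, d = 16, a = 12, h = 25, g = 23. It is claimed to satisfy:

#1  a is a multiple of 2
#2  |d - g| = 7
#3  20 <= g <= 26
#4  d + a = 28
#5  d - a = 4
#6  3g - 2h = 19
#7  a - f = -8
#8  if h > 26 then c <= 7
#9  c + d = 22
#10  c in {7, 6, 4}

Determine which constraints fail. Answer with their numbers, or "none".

#1 12 / 2 = 6, so 2 divides 12 — satisfied.
#2 |16 - 23| = 7 — satisfied.
#3 g = 23 lies in [20, 26] — satisfied.
#4 d + a = 16 + 12 = 28 — satisfied.
#5 d - a = 16 - 12 = 4 — satisfied.
#6 3g - 2h = 3(23) - 2(25) = 19 — satisfied.
#7 a - f = 12 - 20 = -8 — satisfied.
#8 h = 25, not > 26; antecedent false, conditional vacuously true — satisfied.
#9 c + d = 6 + 16 = 22 — satisfied.
#10 c = 6 is in {7, 6, 4} — satisfied.

The assignment satisfies every constraint.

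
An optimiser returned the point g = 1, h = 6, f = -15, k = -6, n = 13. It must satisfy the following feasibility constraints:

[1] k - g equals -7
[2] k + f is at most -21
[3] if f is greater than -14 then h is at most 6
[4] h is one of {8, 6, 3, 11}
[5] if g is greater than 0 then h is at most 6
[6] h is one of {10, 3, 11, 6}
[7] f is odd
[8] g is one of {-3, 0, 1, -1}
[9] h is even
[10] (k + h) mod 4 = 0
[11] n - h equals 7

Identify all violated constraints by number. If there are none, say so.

The assignment satisfies every constraint.

[1] k - g = -6 - 1 = -7 — satisfied.
[2] k + f = -6 + (-15) = -21; -21 ≤ -21 — satisfied.
[3] f = -15, not > -14; antecedent false, conditional vacuously true — satisfied.
[4] h = 6 is in {8, 6, 3, 11} — satisfied.
[5] g = 1 > 0, so we need h ≤ 6; h = 6 ≤ 6 — satisfied.
[6] h = 6 is in {10, 3, 11, 6} — satisfied.
[7] f = -15 is odd — satisfied.
[8] g = 1 is in {-3, 0, 1, -1} — satisfied.
[9] h = 6 is even — satisfied.
[10] k + h = 0; 0 mod 4 = 0 — satisfied.
[11] n - h = 13 - 6 = 7 — satisfied.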